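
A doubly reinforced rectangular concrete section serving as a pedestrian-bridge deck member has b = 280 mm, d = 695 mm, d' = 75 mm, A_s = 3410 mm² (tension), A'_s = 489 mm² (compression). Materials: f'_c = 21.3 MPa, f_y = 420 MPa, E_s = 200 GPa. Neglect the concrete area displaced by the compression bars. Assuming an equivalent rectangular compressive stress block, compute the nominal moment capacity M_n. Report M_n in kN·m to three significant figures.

M_n ≈ 832 kN·m

Assume both tension and compression steel yield.
Net tension couple steel: A_s − A'_s = 2921 mm².
a = (A_s − A'_s) f_y / (0.85 f'_c b) = 1226820/(0.85 × 21.3 × 280) = 242.00 mm.
c = a/β₁ = 242.00/0.85 = 284.71 mm; ε'_s = 0.003(c − d')/c = 0.0022 ≥ f_y/E_s = 0.0021, so compression steel does yield.
M_n = (A_s − A'_s) f_y (d − a/2) + A'_s f_y (d − d') = [1226820 × (695 − 121) + 205380 × (695 − 75)] × 10⁻⁶ = 704.19 + 127.34 = 831.53 kN·m.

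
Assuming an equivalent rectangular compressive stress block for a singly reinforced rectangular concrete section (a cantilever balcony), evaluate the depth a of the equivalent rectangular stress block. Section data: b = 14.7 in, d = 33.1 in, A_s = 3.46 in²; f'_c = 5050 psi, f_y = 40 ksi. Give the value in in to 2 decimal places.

T = A_s f_y = 3.46 × 40 = 138.4 kips.
a = T/(0.85 f'_c b) = 138.4/(0.85 × 5.05 × 14.7) = 2.19 in.

a ≈ 2.19 in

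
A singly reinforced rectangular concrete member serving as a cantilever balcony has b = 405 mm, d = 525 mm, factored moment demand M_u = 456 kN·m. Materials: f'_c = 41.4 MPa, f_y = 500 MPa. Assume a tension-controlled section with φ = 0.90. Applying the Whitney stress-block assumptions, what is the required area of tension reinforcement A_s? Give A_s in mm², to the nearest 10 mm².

M_n = M_u/φ = 456/0.90 = 506.667 kN·m.
With M_n = 0.85 f'_c a b (d − a/2), solve the quadratic for a:
a = d − √(d² − 2M_n/(0.85 f'_c b)) = 525 − √(525² − 2 × 506.667×10⁶/(0.85 × 41.4 × 405)) = 72.76 mm.
A_s = 0.85 f'_c a b / f_y = 0.85 × 41.4 × 72.76 × 405 / 500 = 2073.9 mm².

A_s ≈ 2070 mm²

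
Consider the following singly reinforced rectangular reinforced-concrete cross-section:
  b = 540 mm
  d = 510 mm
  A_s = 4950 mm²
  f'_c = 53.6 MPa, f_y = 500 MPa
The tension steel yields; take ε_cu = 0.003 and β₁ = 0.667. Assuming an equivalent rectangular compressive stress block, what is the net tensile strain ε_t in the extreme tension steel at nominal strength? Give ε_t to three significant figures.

ε_t ≈ 0.00714

a = A_s f_y/(0.85 f'_c b) = 100.60 mm.
β₁ = 0.667, so c = a/β₁ = 100.60/0.667 = 150.82 mm.
From the linear strain diagram with ε_cu = 0.003: ε_t = 0.003 (d − c)/c = 0.003 × (510 − 150.82)/150.82 = 0.00714.
Since ε_t ≥ 0.005, the section is tension-controlled.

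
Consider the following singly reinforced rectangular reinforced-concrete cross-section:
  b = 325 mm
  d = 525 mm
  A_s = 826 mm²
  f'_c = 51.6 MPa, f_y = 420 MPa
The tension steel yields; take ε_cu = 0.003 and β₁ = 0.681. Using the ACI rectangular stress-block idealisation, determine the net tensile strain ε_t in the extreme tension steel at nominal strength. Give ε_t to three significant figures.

ε_t ≈ 0.0411

a = A_s f_y/(0.85 f'_c b) = 24.34 mm.
β₁ = 0.681, so c = a/β₁ = 24.34/0.681 = 35.74 mm.
From the linear strain diagram with ε_cu = 0.003: ε_t = 0.003 (d − c)/c = 0.003 × (525 − 35.74)/35.74 = 0.0411.
Since ε_t ≥ 0.005, the section is tension-controlled.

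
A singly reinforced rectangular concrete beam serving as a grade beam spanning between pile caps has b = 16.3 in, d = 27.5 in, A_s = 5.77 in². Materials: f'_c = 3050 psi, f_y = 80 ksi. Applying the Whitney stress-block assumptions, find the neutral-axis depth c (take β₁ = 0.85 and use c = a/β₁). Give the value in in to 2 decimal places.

T = A_s f_y = 5.77 × 80 = 461.6 kips.
a = T/(0.85 f'_c b) = 461.6/(0.85 × 3.05 × 16.3) = 10.9234 in.
With β₁ = 0.85, c = a/β₁ = 10.9234/0.85 = 12.85 in.

c ≈ 12.85 in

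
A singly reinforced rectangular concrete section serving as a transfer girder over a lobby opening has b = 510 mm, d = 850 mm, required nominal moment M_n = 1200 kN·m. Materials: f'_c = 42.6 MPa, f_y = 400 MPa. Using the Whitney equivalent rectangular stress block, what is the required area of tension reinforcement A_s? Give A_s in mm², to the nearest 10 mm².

A_s ≈ 3700 mm²

With M_n = 0.85 f'_c a b (d − a/2), solve the quadratic for a:
a = d − √(d² − 2M_n/(0.85 f'_c b)) = 850 − √(850² − 2 × 1200×10⁶/(0.85 × 42.6 × 510)) = 80.23 mm.
A_s = 0.85 f'_c a b / f_y = 0.85 × 42.6 × 80.23 × 510 / 400 = 3704.0 mm².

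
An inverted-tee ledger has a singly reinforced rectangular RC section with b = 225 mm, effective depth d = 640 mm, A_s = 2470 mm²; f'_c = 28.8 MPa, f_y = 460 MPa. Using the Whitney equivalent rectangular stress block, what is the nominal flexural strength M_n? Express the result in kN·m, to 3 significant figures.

T = A_s f_y = 2470 × 460 = 1136200 N = 1136.2 kN.
From C = T: a = T/(0.85 f'_c b) = 1136200/(0.85 × 28.8 × 225) = 206.28 mm.
M_n = T(d − a/2) = 1136.2 kN × (640 − 103.14) mm = 609.98 kN·m.

M_n ≈ 610 kN·m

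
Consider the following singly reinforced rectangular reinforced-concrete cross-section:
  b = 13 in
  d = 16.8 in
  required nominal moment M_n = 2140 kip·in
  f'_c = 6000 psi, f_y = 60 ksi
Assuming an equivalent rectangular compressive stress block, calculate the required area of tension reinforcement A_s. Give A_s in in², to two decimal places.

From M_n = 0.85 f'_c a b (d − a/2):
a = d − √(d² − 2M_n/(0.85 f'_c b)) = 16.8 − √(16.8² − 2 × 2140/(0.85 × 6 × 13)) = 2.046 in.
A_s = 0.85 f'_c a b / f_y = 0.85 × 6 × 2.046 × 13 / 60 = 2.261 in².

A_s ≈ 2.26 in²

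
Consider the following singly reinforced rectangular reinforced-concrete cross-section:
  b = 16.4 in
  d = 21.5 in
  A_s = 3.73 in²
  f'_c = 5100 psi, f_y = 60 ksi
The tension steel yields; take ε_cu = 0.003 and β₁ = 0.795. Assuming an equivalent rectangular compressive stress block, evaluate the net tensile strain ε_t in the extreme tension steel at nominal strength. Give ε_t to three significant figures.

a = A_s f_y/(0.85 f'_c b) = 3.148 in.
β₁ = 0.795, so c = a/β₁ = 3.148/0.795 = 3.960 in.
From the linear strain diagram with ε_cu = 0.003: ε_t = 0.003 (d − c)/c = 0.003 × (21.5 − 3.960)/3.960 = 0.0133.
Since ε_t ≥ 0.005, the section is tension-controlled.

ε_t ≈ 0.0133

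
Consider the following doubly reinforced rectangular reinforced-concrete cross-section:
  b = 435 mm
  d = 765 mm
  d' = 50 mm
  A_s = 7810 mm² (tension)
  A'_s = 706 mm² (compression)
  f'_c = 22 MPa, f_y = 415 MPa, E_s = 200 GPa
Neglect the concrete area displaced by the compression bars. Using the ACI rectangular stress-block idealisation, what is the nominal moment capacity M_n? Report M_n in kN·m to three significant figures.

M_n ≈ 1930 kN·m

Assume both tension and compression steel yield.
Net tension couple steel: A_s − A'_s = 7104 mm².
a = (A_s − A'_s) f_y / (0.85 f'_c b) = 2948160/(0.85 × 22 × 435) = 362.43 mm.
c = a/β₁ = 362.43/0.85 = 426.39 mm; ε'_s = 0.003(c − d')/c = 0.0026 ≥ f_y/E_s = 0.0021, so compression steel does yield.
M_n = (A_s − A'_s) f_y (d − a/2) + A'_s f_y (d − d') = [2948160 × (765 − 181.215) + 292990 × (765 − 50)] × 10⁻⁶ = 1721.09 + 209.49 = 1930.58 kN·m.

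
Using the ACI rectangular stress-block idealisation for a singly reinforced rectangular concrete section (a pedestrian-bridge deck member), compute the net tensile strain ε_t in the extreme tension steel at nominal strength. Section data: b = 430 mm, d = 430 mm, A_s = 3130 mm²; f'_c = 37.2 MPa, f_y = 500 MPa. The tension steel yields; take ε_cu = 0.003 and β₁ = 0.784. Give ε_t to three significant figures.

ε_t ≈ 0.00579

a = A_s f_y/(0.85 f'_c b) = 115.10 mm.
β₁ = 0.784, so c = a/β₁ = 115.10/0.784 = 146.81 mm.
From the linear strain diagram with ε_cu = 0.003: ε_t = 0.003 (d − c)/c = 0.003 × (430 − 146.81)/146.81 = 0.00579.
Since ε_t ≥ 0.005, the section is tension-controlled.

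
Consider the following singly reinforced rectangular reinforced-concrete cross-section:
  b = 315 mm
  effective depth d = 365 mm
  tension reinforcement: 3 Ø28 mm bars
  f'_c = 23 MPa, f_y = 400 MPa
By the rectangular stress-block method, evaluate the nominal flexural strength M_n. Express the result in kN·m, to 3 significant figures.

A_s = 3 × 616 = 1848 mm².
T = A_s f_y = 1848 × 400 = 739200 N = 739.2 kN.
From C = T: a = T/(0.85 f'_c b) = 739200/(0.85 × 23 × 315) = 120.03 mm.
M_n = T(d − a/2) = 739.2 kN × (365 − 60.015) mm = 225.44 kN·m.

M_n ≈ 225 kN·m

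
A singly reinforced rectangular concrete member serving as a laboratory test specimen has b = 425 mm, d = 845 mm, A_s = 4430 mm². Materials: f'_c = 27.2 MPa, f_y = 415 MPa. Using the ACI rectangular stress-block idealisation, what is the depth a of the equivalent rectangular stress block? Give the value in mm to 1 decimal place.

T = A_s f_y = 4430 × 415 = 1838450 N = 1838.45 kN.
Setting C = 0.85 f'_c a b equal to T: a = 1838450/(0.85 × 27.2 × 425) = 187.1 mm.

a ≈ 187.1 mm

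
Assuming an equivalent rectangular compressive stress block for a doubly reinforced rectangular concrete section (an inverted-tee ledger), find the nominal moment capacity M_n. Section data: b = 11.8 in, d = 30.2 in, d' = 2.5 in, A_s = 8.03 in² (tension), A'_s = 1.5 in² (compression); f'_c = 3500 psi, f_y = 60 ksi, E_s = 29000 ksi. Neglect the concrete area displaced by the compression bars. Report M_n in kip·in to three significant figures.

M_n ≈ 12100 kip·in

Assume both steels yield.
a = (A_s − A'_s) f_y/(0.85 f'_c b) = (8.03 − 1.5) × 60/(0.85 × 3.5 × 11.8) = 11.161 in.
c = a/β₁ = 11.161/0.85 = 13.131 in; ε'_s = 0.003(c − d')/c = 0.0024 ≥ ε_y = 0.0021, so the compression steel yields.
M_n = (A_s − A'_s) f_y (d − a/2) + A'_s f_y (d − d') = 391.8 × (30.2 − 5.5805) + 90 × (30.2 − 2.5) = 9645.9 + 2493.0 = 12138.9 kip·in.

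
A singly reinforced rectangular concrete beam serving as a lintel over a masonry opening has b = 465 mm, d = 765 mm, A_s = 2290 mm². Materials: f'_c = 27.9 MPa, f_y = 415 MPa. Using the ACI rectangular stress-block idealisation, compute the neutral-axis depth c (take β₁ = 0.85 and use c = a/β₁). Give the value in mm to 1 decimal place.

T = A_s f_y = 2290 × 415 = 950350 N = 950.35 kN.
Setting C = 0.85 f'_c a b equal to T: a = 950350/(0.85 × 27.9 × 465) = 86.180 mm.
With β₁ = 0.85, c = a/β₁ = 86.180/0.85 = 101.4 mm.

c ≈ 101.4 mm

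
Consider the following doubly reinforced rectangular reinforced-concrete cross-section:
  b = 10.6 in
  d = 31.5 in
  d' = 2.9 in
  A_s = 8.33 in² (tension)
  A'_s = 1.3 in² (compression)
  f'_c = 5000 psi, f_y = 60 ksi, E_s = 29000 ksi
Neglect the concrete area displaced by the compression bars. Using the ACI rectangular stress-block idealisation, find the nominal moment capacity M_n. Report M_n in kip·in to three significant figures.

Assume both steels yield.
a = (A_s − A'_s) f_y/(0.85 f'_c b) = (8.33 − 1.3) × 60/(0.85 × 5 × 10.6) = 9.363 in.
c = a/β₁ = 9.363/0.8 = 11.704 in; ε'_s = 0.003(c − d')/c = 0.0023 ≥ ε_y = 0.0021, so the compression steel yields.
M_n = (A_s − A'_s) f_y (d − a/2) + A'_s f_y (d − d') = 421.8 × (31.5 − 4.6815) + 78 × (31.5 − 2.9) = 11312.0 + 2230.8 = 13542.8 kip·in.

M_n ≈ 13500 kip·in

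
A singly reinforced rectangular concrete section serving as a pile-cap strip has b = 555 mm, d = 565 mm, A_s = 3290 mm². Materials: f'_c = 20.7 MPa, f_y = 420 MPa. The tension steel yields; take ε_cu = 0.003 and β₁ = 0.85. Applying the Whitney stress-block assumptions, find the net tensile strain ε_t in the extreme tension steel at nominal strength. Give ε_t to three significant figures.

ε_t ≈ 0.00718

a = A_s f_y/(0.85 f'_c b) = 141.50 mm.
β₁ = 0.85, so c = a/β₁ = 141.50/0.85 = 166.47 mm.
From the linear strain diagram with ε_cu = 0.003: ε_t = 0.003 (d − c)/c = 0.003 × (565 − 166.47)/166.47 = 0.00718.
Since ε_t ≥ 0.005, the section is tension-controlled.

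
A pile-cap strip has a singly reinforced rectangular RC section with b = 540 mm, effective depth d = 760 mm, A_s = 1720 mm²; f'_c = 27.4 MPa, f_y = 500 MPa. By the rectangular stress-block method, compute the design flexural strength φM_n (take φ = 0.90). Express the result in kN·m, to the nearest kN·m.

φM_n ≈ 562 kN·m

T = A_s f_y = 1720 × 500 = 860000 N = 860 kN.
From C = T: a = T/(0.85 f'_c b) = 860000/(0.85 × 27.4 × 540) = 68.38 mm.
M_n = T(d − a/2) = 860 kN × (760 − 34.19) mm = 624.20 kN·m.
φM_n = 0.90 × 624.20 = 561.78 kN·m.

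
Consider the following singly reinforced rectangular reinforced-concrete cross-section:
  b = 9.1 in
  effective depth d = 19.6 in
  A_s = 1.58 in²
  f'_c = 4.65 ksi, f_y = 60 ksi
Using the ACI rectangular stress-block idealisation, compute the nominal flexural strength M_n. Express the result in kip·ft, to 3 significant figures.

M_n ≈ 144 kip·ft

T = A_s f_y = 1.58 × 60 = 94.8 kips.
a = T/(0.85 f'_c b) = 94.8/(0.85 × 4.65 × 9.1) = 2.636 in.
M_n = T(d − a/2) = 94.8 × (19.6 − 1.318) = 1733.1 kip·in = 1733.1/12 = 144.43 kip·ft.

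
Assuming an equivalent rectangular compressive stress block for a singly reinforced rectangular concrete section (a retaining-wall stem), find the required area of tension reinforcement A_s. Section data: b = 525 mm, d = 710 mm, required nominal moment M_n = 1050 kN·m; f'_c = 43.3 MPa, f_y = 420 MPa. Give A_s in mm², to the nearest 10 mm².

A_s ≈ 3730 mm²

With M_n = 0.85 f'_c a b (d − a/2), solve the quadratic for a:
a = d − √(d² − 2M_n/(0.85 f'_c b)) = 710 − √(710² − 2 × 1050×10⁶/(0.85 × 43.3 × 525)) = 81.18 mm.
A_s = 0.85 f'_c a b / f_y = 0.85 × 43.3 × 81.18 × 525 / 420 = 3734.8 mm².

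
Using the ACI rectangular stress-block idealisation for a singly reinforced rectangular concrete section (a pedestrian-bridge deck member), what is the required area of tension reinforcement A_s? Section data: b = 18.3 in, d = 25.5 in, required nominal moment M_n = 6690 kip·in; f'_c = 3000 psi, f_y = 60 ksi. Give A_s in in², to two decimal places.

From M_n = 0.85 f'_c a b (d − a/2):
a = d − √(d² − 2M_n/(0.85 f'_c b)) = 25.5 − √(25.5² − 2 × 6690/(0.85 × 3 × 18.3)) = 6.434 in.
A_s = 0.85 f'_c a b / f_y = 0.85 × 3 × 6.434 × 18.3 / 60 = 5.004 in².

A_s ≈ 5.00 in²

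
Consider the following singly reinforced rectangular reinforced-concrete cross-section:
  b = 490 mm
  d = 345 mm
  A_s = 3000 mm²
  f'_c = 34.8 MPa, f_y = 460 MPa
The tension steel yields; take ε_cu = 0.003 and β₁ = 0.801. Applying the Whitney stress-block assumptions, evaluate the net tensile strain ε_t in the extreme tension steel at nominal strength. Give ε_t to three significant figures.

ε_t ≈ 0.00571

a = A_s f_y/(0.85 f'_c b) = 95.21 mm.
β₁ = 0.801, so c = a/β₁ = 95.21/0.801 = 118.86 mm.
From the linear strain diagram with ε_cu = 0.003: ε_t = 0.003 (d − c)/c = 0.003 × (345 − 118.86)/118.86 = 0.00571.
Since ε_t ≥ 0.005, the section is tension-controlled.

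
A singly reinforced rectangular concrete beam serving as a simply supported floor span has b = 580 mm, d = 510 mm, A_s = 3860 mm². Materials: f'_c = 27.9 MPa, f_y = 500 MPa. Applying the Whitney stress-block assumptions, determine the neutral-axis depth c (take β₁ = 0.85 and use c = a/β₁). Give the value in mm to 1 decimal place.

T = A_s f_y = 3860 × 500 = 1930000 N = 1930 kN.
Setting C = 0.85 f'_c a b equal to T: a = 1930000/(0.85 × 27.9 × 580) = 140.316 mm.
With β₁ = 0.85, c = a/β₁ = 140.316/0.85 = 165.1 mm.

c ≈ 165.1 mm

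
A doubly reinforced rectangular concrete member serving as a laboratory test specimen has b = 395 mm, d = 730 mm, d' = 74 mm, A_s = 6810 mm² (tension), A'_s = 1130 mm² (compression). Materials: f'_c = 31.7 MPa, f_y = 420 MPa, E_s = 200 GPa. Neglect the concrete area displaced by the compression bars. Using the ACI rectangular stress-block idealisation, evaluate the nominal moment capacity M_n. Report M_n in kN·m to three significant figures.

Assume both tension and compression steel yield.
Net tension couple steel: A_s − A'_s = 5680 mm².
a = (A_s − A'_s) f_y / (0.85 f'_c b) = 2385600/(0.85 × 31.7 × 395) = 224.14 mm.
c = a/β₁ = 224.14/0.824 = 272.01 mm; ε'_s = 0.003(c − d')/c = 0.0022 ≥ f_y/E_s = 0.0021, so compression steel does yield.
M_n = (A_s − A'_s) f_y (d − a/2) + A'_s f_y (d − d') = [2385600 × (730 − 112.07) + 474600 × (730 − 74)] × 10⁻⁶ = 1474.13 + 311.34 = 1785.47 kN·m.

M_n ≈ 1790 kN·m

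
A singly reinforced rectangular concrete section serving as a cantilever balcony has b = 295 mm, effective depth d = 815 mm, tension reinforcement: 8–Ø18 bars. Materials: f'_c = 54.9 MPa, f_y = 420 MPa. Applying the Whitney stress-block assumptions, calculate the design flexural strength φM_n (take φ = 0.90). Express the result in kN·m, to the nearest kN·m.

A_s = 8 × 254 = 2032 mm².
T = A_s f_y = 2032 × 420 = 853440 N = 853.44 kN.
From C = T: a = T/(0.85 f'_c b) = 853440/(0.85 × 54.9 × 295) = 62.00 mm.
M_n = T(d − a/2) = 853.44 kN × (815 − 31) mm = 669.10 kN·m.
φM_n = 0.90 × 669.10 = 602.19 kN·m.

φM_n ≈ 602 kN·m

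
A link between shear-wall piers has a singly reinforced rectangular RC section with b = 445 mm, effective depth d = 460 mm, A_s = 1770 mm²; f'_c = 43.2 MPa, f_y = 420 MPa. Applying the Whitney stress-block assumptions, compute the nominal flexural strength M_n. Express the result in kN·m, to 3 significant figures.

T = A_s f_y = 1770 × 420 = 743400 N = 743.4 kN.
From C = T: a = T/(0.85 f'_c b) = 743400/(0.85 × 43.2 × 445) = 45.49 mm.
M_n = T(d − a/2) = 743.4 kN × (460 − 22.745) mm = 325.06 kN·m.

M_n ≈ 325 kN·m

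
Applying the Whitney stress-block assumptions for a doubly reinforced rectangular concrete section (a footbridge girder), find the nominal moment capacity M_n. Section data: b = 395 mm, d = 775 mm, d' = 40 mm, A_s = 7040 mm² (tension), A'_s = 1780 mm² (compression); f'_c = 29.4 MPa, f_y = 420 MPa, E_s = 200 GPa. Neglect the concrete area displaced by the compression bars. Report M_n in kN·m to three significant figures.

M_n ≈ 2010 kN·m

Assume both tension and compression steel yield.
Net tension couple steel: A_s − A'_s = 5260 mm².
a = (A_s − A'_s) f_y / (0.85 f'_c b) = 2209200/(0.85 × 29.4 × 395) = 223.81 mm.
c = a/β₁ = 223.81/0.84 = 266.44 mm; ε'_s = 0.003(c − d')/c = 0.0025 ≥ f_y/E_s = 0.0021, so compression steel does yield.
M_n = (A_s − A'_s) f_y (d − a/2) + A'_s f_y (d − d') = [2209200 × (775 − 111.905) + 747600 × (775 − 40)] × 10⁻⁶ = 1464.91 + 549.49 = 2014.40 kN·m.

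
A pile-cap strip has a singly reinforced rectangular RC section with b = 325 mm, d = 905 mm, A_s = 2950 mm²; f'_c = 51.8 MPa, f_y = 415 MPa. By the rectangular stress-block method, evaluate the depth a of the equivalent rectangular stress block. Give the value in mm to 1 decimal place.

a ≈ 85.6 mm

T = A_s f_y = 2950 × 415 = 1224250 N = 1224.25 kN.
Setting C = 0.85 f'_c a b equal to T: a = 1224250/(0.85 × 51.8 × 325) = 85.6 mm.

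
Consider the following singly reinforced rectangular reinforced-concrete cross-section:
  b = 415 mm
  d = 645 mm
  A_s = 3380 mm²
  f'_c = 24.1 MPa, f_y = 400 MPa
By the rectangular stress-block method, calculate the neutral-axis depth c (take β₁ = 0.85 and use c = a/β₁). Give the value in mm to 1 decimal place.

c ≈ 187.1 mm

T = A_s f_y = 3380 × 400 = 1352000 N = 1352 kN.
Setting C = 0.85 f'_c a b equal to T: a = 1352000/(0.85 × 24.1 × 415) = 159.035 mm.
With β₁ = 0.85, c = a/β₁ = 159.035/0.85 = 187.1 mm.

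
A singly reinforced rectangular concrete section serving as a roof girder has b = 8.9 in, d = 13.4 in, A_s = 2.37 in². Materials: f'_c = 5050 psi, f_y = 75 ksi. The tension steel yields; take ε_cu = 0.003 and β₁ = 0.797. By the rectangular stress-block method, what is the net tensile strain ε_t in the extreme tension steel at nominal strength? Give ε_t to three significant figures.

a = A_s f_y/(0.85 f'_c b) = 4.653 in.
β₁ = 0.797, so c = a/β₁ = 4.653/0.797 = 5.838 in.
From the linear strain diagram with ε_cu = 0.003: ε_t = 0.003 (d − c)/c = 0.003 × (13.4 − 5.838)/5.838 = 0.00389.
ε_t < 0.004 — the section is over-reinforced for flexure under ACI limits.

ε_t ≈ 0.00389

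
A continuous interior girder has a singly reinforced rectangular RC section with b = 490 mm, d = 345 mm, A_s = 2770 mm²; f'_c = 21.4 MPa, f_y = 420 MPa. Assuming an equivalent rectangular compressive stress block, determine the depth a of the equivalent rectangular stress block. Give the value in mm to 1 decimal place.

T = A_s f_y = 2770 × 420 = 1163400 N = 1163.4 kN.
Setting C = 0.85 f'_c a b equal to T: a = 1163400/(0.85 × 21.4 × 490) = 130.5 mm.

a ≈ 130.5 mm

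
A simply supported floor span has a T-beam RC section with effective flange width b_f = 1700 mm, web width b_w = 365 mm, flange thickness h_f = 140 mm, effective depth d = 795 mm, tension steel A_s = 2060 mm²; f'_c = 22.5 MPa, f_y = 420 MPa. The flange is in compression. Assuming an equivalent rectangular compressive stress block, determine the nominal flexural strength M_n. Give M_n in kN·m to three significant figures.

M_n ≈ 676 kN·m

Tension: T = A_s f_y = 2060 × 420 = 865200 N.
Try a within the flange: a = T/(0.85 f'_c b_f) = 865200/(0.85 × 22.5 × 1700) = 26.61 mm.
Since a = 26.61 ≤ h_f = 140 mm, the stress block lies entirely in the flange; analyse as a rectangular beam of width b_f.
M_n = T(d − a/2) = 865200 × (795 − 13.305) = 676.32 × 10⁶ N·mm.
M_n = 676.32 kN·m.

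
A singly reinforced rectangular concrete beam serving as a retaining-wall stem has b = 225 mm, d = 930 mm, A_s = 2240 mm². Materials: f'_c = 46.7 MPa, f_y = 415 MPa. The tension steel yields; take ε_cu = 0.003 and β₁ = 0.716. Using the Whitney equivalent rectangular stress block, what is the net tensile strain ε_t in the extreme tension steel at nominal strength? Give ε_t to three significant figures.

ε_t ≈ 0.0162

a = A_s f_y/(0.85 f'_c b) = 104.08 mm.
β₁ = 0.716, so c = a/β₁ = 104.08/0.716 = 145.36 mm.
From the linear strain diagram with ε_cu = 0.003: ε_t = 0.003 (d − c)/c = 0.003 × (930 − 145.36)/145.36 = 0.0162.
Since ε_t ≥ 0.005, the section is tension-controlled.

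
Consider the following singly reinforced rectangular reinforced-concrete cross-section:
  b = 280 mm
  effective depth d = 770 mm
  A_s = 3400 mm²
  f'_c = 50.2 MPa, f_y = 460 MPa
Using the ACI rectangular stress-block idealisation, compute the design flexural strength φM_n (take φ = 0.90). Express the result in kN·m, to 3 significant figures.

T = A_s f_y = 3400 × 460 = 1564000 N = 1564 kN.
From C = T: a = T/(0.85 f'_c b) = 1564000/(0.85 × 50.2 × 280) = 130.90 mm.
M_n = T(d − a/2) = 1564 kN × (770 − 65.45) mm = 1101.92 kN·m.
φM_n = 0.90 × 1101.92 = 991.73 kN·m.

φM_n ≈ 992 kN·m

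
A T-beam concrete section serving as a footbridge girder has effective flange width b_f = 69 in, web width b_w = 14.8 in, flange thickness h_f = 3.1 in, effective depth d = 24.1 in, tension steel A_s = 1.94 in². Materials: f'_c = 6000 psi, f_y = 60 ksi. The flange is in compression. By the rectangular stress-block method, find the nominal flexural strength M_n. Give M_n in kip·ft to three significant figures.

Tension: T = A_s f_y = 1.94 × 60 = 116.4 kips.
Try a within the flange: a = T/(0.85 f'_c b_f) = 116.4/(0.85 × 6 × 69) = 0.331 in.
Since a = 0.331 ≤ h_f = 3.1 in, the stress block lies entirely in the flange; analyse as a rectangular beam of width b_f.
M_n = T(d − a/2) = 116.4 × (24.1 − 0.1655) = 2786.0 kip·in.
M_n = 2786.0/12 = 232.17 kip·ft.

M_n ≈ 232 kip·ft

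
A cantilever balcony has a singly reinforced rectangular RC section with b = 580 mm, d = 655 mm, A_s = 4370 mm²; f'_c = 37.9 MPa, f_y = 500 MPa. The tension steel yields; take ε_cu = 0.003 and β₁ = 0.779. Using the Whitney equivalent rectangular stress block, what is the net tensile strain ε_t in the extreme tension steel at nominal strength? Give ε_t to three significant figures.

ε_t ≈ 0.0101

a = A_s f_y/(0.85 f'_c b) = 116.94 mm.
β₁ = 0.779, so c = a/β₁ = 116.94/0.779 = 150.12 mm.
From the linear strain diagram with ε_cu = 0.003: ε_t = 0.003 (d − c)/c = 0.003 × (655 − 150.12)/150.12 = 0.0101.
Since ε_t ≥ 0.005, the section is tension-controlled.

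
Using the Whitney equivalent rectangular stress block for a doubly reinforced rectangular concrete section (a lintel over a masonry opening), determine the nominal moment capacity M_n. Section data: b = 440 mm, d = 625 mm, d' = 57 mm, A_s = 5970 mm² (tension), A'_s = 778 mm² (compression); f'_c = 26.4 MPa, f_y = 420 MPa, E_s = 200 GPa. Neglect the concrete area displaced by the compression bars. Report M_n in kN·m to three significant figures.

M_n ≈ 1310 kN·m

Assume both tension and compression steel yield.
Net tension couple steel: A_s − A'_s = 5192 mm².
a = (A_s − A'_s) f_y / (0.85 f'_c b) = 2180640/(0.85 × 26.4 × 440) = 220.86 mm.
c = a/β₁ = 220.86/0.85 = 259.84 mm; ε'_s = 0.003(c − d')/c = 0.0023 ≥ f_y/E_s = 0.0021, so compression steel does yield.
M_n = (A_s − A'_s) f_y (d − a/2) + A'_s f_y (d − d') = [2180640 × (625 − 110.43) + 326760 × (625 − 57)] × 10⁻⁶ = 1122.09 + 185.60 = 1307.69 kN·m.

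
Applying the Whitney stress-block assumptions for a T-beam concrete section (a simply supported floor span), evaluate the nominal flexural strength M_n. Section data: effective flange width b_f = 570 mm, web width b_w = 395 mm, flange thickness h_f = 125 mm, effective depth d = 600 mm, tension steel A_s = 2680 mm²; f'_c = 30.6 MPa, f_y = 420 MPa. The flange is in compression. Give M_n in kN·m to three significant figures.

Tension: T = A_s f_y = 2680 × 420 = 1125600 N.
Try a within the flange: a = T/(0.85 f'_c b_f) = 1125600/(0.85 × 30.6 × 570) = 75.92 mm.
Since a = 75.92 ≤ h_f = 125 mm, the stress block lies entirely in the flange; analyse as a rectangular beam of width b_f.
M_n = T(d − a/2) = 1125600 × (600 − 37.96) = 632.63 × 10⁶ N·mm.
M_n = 632.63 kN·m.

M_n ≈ 633 kN·m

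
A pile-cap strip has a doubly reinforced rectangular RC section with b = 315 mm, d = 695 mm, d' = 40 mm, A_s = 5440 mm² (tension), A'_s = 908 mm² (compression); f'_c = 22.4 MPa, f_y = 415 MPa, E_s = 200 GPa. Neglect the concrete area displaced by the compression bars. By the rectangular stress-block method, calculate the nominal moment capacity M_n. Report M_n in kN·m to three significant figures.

M_n ≈ 1260 kN·m

Assume both tension and compression steel yield.
Net tension couple steel: A_s − A'_s = 4532 mm².
a = (A_s − A'_s) f_y / (0.85 f'_c b) = 1880780/(0.85 × 22.4 × 315) = 313.59 mm.
c = a/β₁ = 313.59/0.85 = 368.93 mm; ε'_s = 0.003(c − d')/c = 0.0027 ≥ f_y/E_s = 0.0021, so compression steel does yield.
M_n = (A_s − A'_s) f_y (d − a/2) + A'_s f_y (d − d') = [1880780 × (695 − 156.795) + 376820 × (695 − 40)] × 10⁻⁶ = 1012.25 + 246.82 = 1259.07 kN·m.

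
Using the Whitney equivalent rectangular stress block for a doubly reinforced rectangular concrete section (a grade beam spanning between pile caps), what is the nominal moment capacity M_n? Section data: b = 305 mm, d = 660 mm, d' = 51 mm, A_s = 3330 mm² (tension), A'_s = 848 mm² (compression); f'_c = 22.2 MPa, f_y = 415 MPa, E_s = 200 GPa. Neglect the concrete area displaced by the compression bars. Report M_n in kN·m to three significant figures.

Assume both tension and compression steel yield.
Net tension couple steel: A_s − A'_s = 2482 mm².
a = (A_s − A'_s) f_y / (0.85 f'_c b) = 1030030/(0.85 × 22.2 × 305) = 178.97 mm.
c = a/β₁ = 178.97/0.85 = 210.55 mm; ε'_s = 0.003(c − d')/c = 0.0023 ≥ f_y/E_s = 0.0021, so compression steel does yield.
M_n = (A_s − A'_s) f_y (d − a/2) + A'_s f_y (d − d') = [1030030 × (660 − 89.485) + 351920 × (660 − 51)] × 10⁻⁶ = 587.65 + 214.32 = 801.97 kN·m.

M_n ≈ 802 kN·m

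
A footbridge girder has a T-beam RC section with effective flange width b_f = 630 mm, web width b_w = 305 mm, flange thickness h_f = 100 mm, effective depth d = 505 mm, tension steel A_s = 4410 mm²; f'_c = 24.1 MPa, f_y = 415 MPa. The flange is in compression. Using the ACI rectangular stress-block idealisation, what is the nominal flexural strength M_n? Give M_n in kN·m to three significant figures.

Tension: T = A_s f_y = 4410 × 415 = 1830150 N.
Try a within the flange: a = T/(0.85 f'_c b_f) = 1830150/(0.85 × 24.1 × 630) = 141.81 mm.
a = 141.81 > h_f = 100 mm: the block extends into the web. Split into flange-overhang and web parts.
C_f = 0.85 f'_c (b_f − b_w) h_f = 0.85 × 24.1 × (630 − 305) × 100 = 665763 N.
Remaining web compression depth: a_w = (T − C_f)/(0.85 f'_c b_w) = (1830150 − 665763)/(0.85 × 24.1 × 305) = 186.36 mm.
M_n = C_f(d − h_f/2) + (T − C_f)(d − a_w/2) = 665763 × (505 − 50) + 1164387 × (505 − 93.18) = 302.92 + 479.52 = 782.44 × 10⁶ N·mm.
M_n = 782.44 kN·m.

M_n ≈ 782 kN·m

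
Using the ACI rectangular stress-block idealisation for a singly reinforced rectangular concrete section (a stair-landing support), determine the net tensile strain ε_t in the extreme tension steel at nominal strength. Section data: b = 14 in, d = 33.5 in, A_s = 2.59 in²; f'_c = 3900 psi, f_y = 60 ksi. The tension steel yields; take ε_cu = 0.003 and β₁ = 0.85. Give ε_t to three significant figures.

a = A_s f_y/(0.85 f'_c b) = 3.348 in.
β₁ = 0.85, so c = a/β₁ = 3.348/0.85 = 3.939 in.
From the linear strain diagram with ε_cu = 0.003: ε_t = 0.003 (d − c)/c = 0.003 × (33.5 − 3.939)/3.939 = 0.0225.
Since ε_t ≥ 0.005, the section is tension-controlled.

ε_t ≈ 0.0225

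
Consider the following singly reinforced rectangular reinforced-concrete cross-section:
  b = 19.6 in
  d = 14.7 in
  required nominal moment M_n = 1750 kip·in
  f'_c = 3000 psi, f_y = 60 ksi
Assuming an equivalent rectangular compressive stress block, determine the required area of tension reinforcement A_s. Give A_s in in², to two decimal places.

A_s ≈ 2.18 in²

From M_n = 0.85 f'_c a b (d − a/2):
a = d − √(d² − 2M_n/(0.85 f'_c b)) = 14.7 − √(14.7² − 2 × 1750/(0.85 × 3 × 19.6)) = 2.614 in.
A_s = 0.85 f'_c a b / f_y = 0.85 × 3 × 2.614 × 19.6 / 60 = 2.177 in².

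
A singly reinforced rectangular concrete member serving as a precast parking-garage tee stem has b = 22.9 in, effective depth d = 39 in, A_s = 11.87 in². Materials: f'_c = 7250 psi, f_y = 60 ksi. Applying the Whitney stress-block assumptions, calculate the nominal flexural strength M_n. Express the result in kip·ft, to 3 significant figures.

T = A_s f_y = 11.87 × 60 = 712.2 kips.
a = T/(0.85 f'_c b) = 712.2/(0.85 × 7.25 × 22.9) = 5.047 in.
M_n = T(d − a/2) = 712.2 × (39 − 2.5235) = 25978.6 kip·in = 25978.6/12 = 2164.88 kip·ft.

M_n ≈ 2160 kip·ft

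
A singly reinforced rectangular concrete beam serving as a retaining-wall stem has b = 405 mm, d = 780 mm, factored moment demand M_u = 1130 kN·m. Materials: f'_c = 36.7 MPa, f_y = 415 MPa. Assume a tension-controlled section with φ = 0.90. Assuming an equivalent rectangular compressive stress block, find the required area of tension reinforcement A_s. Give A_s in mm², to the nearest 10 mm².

A_s ≈ 4260 mm²

M_n = M_u/φ = 1130/0.90 = 1255.56 kN·m.
With M_n = 0.85 f'_c a b (d − a/2), solve the quadratic for a:
a = d − √(d² − 2M_n/(0.85 f'_c b)) = 780 − √(780² − 2 × 1255.56×10⁶/(0.85 × 36.7 × 405)) = 139.97 mm.
A_s = 0.85 f'_c a b / f_y = 0.85 × 36.7 × 139.97 × 405 / 415 = 4261.2 mm².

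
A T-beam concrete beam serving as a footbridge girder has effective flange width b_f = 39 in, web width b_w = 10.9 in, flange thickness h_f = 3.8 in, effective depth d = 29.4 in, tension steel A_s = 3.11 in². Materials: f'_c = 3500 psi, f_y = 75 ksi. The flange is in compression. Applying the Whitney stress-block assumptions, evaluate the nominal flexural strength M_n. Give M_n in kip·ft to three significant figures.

M_n ≈ 552 kip·ft

Tension: T = A_s f_y = 3.11 × 75 = 233.25 kips.
Try a within the flange: a = T/(0.85 f'_c b_f) = 233.25/(0.85 × 3.5 × 39) = 2.010 in.
Since a = 2.010 ≤ h_f = 3.8 in, the stress block lies entirely in the flange; analyse as a rectangular beam of width b_f.
M_n = T(d − a/2) = 233.25 × (29.4 − 1.005) = 6623.1 kip·in.
M_n = 6623.1/12 = 551.93 kip·ft.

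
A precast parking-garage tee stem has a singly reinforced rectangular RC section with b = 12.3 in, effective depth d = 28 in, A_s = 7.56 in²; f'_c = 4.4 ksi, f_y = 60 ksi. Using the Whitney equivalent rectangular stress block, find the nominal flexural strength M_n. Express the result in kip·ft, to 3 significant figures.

T = A_s f_y = 7.56 × 60 = 453.6 kips.
a = T/(0.85 f'_c b) = 453.6/(0.85 × 4.4 × 12.3) = 9.860 in.
M_n = T(d − a/2) = 453.6 × (28 − 4.93) = 10464.6 kip·in = 10464.6/12 = 872.05 kip·ft.

M_n ≈ 872 kip·ft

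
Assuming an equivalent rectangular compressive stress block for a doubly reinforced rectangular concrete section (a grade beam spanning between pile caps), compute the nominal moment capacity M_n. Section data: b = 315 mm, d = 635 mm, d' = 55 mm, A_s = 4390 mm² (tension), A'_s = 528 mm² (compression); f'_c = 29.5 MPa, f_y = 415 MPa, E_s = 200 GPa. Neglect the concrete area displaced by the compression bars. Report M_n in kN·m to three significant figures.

Assume both tension and compression steel yield.
Net tension couple steel: A_s − A'_s = 3862 mm².
a = (A_s − A'_s) f_y / (0.85 f'_c b) = 1602730/(0.85 × 29.5 × 315) = 202.91 mm.
c = a/β₁ = 202.91/0.839 = 241.85 mm; ε'_s = 0.003(c − d')/c = 0.0023 ≥ f_y/E_s = 0.0021, so compression steel does yield.
M_n = (A_s − A'_s) f_y (d − a/2) + A'_s f_y (d − d') = [1602730 × (635 − 101.455) + 219120 × (635 − 55)] × 10⁻⁶ = 855.13 + 127.09 = 982.22 kN·m.

M_n ≈ 982 kN·m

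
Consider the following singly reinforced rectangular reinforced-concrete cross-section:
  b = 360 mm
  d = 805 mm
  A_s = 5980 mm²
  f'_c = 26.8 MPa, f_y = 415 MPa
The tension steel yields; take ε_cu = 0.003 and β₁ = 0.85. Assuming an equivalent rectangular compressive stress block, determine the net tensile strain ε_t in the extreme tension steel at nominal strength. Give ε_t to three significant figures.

ε_t ≈ 0.00378

a = A_s f_y/(0.85 f'_c b) = 302.62 mm.
β₁ = 0.85, so c = a/β₁ = 302.62/0.85 = 356.02 mm.
From the linear strain diagram with ε_cu = 0.003: ε_t = 0.003 (d − c)/c = 0.003 × (805 − 356.02)/356.02 = 0.00378.
ε_t < 0.004 — the section is over-reinforced for flexure under ACI limits.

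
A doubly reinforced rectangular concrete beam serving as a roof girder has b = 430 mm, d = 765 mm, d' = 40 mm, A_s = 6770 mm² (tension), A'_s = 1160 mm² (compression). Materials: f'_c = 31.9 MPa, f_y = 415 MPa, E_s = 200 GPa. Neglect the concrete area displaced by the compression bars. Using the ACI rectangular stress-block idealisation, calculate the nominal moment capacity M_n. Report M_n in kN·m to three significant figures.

M_n ≈ 1900 kN·m

Assume both tension and compression steel yield.
Net tension couple steel: A_s − A'_s = 5610 mm².
a = (A_s − A'_s) f_y / (0.85 f'_c b) = 2328150/(0.85 × 31.9 × 430) = 199.68 mm.
c = a/β₁ = 199.68/0.822 = 242.92 mm; ε'_s = 0.003(c − d')/c = 0.0025 ≥ f_y/E_s = 0.0021, so compression steel does yield.
M_n = (A_s − A'_s) f_y (d − a/2) + A'_s f_y (d − d') = [2328150 × (765 − 99.84) + 481400 × (765 − 40)] × 10⁻⁶ = 1548.59 + 349.02 = 1897.61 kN·m.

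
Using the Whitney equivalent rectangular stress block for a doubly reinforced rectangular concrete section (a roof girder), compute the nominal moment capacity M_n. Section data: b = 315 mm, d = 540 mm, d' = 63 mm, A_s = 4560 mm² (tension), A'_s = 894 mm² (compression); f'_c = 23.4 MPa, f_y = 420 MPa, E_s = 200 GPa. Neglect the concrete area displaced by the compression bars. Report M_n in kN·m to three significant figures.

Assume both tension and compression steel yield.
Net tension couple steel: A_s − A'_s = 3666 mm².
a = (A_s − A'_s) f_y / (0.85 f'_c b) = 1539720/(0.85 × 23.4 × 315) = 245.75 mm.
c = a/β₁ = 245.75/0.85 = 289.12 mm; ε'_s = 0.003(c − d')/c = 0.0023 ≥ f_y/E_s = 0.0021, so compression steel does yield.
M_n = (A_s − A'_s) f_y (d − a/2) + A'_s f_y (d − d') = [1539720 × (540 − 122.875) + 375480 × (540 − 63)] × 10⁻⁶ = 642.26 + 179.10 = 821.36 kN·m.

M_n ≈ 821 kN·m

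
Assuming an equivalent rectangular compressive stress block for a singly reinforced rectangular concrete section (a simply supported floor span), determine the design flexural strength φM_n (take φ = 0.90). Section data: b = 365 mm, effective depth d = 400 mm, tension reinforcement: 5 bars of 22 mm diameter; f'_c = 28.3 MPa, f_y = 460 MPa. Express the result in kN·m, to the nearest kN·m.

A_s = 5 × 380 = 1900 mm².
T = A_s f_y = 1900 × 460 = 874000 N = 874 kN.
From C = T: a = T/(0.85 f'_c b) = 874000/(0.85 × 28.3 × 365) = 99.54 mm.
M_n = T(d − a/2) = 874 kN × (400 − 49.77) mm = 306.10 kN·m.
φM_n = 0.90 × 306.10 = 275.49 kN·m.

φM_n ≈ 275 kN·m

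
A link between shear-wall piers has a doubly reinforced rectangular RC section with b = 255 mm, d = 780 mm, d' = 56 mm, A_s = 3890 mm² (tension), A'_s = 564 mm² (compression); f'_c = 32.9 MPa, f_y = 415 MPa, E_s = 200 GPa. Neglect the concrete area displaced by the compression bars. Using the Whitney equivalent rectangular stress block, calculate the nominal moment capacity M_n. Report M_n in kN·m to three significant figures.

Assume both tension and compression steel yield.
Net tension couple steel: A_s − A'_s = 3326 mm².
a = (A_s − A'_s) f_y / (0.85 f'_c b) = 1380290/(0.85 × 32.9 × 255) = 193.56 mm.
c = a/β₁ = 193.56/0.815 = 237.50 mm; ε'_s = 0.003(c − d')/c = 0.0023 ≥ f_y/E_s = 0.0021, so compression steel does yield.
M_n = (A_s − A'_s) f_y (d − a/2) + A'_s f_y (d − d') = [1380290 × (780 − 96.78) + 234060 × (780 − 56)] × 10⁻⁶ = 943.04 + 169.46 = 1112.50 kN·m.

M_n ≈ 1110 kN·m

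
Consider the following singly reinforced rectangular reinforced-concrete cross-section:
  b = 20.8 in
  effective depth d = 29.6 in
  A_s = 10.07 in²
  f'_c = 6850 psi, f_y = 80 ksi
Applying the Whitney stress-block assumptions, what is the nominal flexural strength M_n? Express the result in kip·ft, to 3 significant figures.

T = A_s f_y = 10.07 × 80 = 805.6 kips.
a = T/(0.85 f'_c b) = 805.6/(0.85 × 6.85 × 20.8) = 6.652 in.
M_n = T(d − a/2) = 805.6 × (29.6 − 3.326) = 21166.3 kip·in = 21166.3/12 = 1763.86 kip·ft.

M_n ≈ 1760 kip·ft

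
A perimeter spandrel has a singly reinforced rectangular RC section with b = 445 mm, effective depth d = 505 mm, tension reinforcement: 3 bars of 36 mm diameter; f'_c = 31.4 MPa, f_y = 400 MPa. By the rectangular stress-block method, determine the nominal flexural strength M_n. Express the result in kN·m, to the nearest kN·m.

A_s = 3 × 1018 = 3054 mm².
T = A_s f_y = 3054 × 400 = 1221600 N = 1221.6 kN.
From C = T: a = T/(0.85 f'_c b) = 1221600/(0.85 × 31.4 × 445) = 102.85 mm.
M_n = T(d − a/2) = 1221.6 kN × (505 − 51.425) mm = 554.09 kN·m.

M_n ≈ 554 kN·m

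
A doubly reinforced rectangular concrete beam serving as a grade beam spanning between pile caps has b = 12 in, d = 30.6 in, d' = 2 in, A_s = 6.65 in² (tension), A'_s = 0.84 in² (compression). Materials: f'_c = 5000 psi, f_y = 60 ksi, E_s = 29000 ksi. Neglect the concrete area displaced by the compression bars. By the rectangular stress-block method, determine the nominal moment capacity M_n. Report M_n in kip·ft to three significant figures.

M_n ≈ 910 kip·ft

Assume both steels yield.
a = (A_s − A'_s) f_y/(0.85 f'_c b) = (6.65 − 0.84) × 60/(0.85 × 5 × 12) = 6.835 in.
c = a/β₁ = 6.835/0.8 = 8.544 in; ε'_s = 0.003(c − d')/c = 0.0023 ≥ ε_y = 0.0021, so the compression steel yields.
M_n = (A_s − A'_s) f_y (d − a/2) + A'_s f_y (d − d') = 348.6 × (30.6 − 3.4175) + 50.4 × (30.6 − 2) = 9475.8 + 1441.4 = 10917.2 kip·in = 10917.2/12 = 909.77 kip·ft.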